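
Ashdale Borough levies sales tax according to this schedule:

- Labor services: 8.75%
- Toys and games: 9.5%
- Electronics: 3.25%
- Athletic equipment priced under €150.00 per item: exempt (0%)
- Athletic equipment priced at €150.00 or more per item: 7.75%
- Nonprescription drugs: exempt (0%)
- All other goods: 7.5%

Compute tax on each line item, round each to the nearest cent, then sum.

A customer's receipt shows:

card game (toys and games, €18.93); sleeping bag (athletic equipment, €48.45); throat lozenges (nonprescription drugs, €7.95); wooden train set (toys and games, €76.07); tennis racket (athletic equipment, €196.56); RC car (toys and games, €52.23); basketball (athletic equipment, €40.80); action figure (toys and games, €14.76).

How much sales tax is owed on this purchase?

€30.62

Card game €18.93: toys and games → 9.5% → €1.80
Sleeping bag €48.45: athletic equipment, under €150.00 → 0% → €0.00
Throat lozenges €7.95: nonprescription drugs → 0% → €0.00
Wooden train set €76.07: toys and games → 9.5% → €7.23
Tennis racket €196.56: athletic equipment, €150.00 or more → 7.75% → €15.23
RC car €52.23: toys and games → 9.5% → €4.96
Basketball €40.80: athletic equipment, under €150.00 → 0% → €0.00
Action figure €14.76: toys and games → 9.5% → €1.40
Total tax = €1.80 + €7.23 + €15.23 + €4.96 + €1.40 = €30.62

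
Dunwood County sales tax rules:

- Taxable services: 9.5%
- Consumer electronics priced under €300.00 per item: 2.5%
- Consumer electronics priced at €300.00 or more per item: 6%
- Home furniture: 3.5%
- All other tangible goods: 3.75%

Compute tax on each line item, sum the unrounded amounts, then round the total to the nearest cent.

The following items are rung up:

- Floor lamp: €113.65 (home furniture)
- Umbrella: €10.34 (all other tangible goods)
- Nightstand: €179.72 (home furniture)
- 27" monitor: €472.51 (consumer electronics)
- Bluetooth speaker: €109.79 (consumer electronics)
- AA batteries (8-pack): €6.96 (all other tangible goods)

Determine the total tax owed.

€42.01

Floor lamp €113.65: home furniture → 3.5% → €3.97775
Umbrella €10.34: all other tangible goods → 3.75% → €0.38775
Nightstand €179.72: home furniture → 3.5% → €6.2902
27" monitor €472.51: consumer electronics, €300.00 or more → 6% → €28.3506
Bluetooth speaker €109.79: consumer electronics, under €300.00 → 2.5% → €2.74475
AA batteries (8-pack) €6.96: all other tangible goods → 3.75% → €0.261
Unrounded tax sum = €42.01205 → €42.01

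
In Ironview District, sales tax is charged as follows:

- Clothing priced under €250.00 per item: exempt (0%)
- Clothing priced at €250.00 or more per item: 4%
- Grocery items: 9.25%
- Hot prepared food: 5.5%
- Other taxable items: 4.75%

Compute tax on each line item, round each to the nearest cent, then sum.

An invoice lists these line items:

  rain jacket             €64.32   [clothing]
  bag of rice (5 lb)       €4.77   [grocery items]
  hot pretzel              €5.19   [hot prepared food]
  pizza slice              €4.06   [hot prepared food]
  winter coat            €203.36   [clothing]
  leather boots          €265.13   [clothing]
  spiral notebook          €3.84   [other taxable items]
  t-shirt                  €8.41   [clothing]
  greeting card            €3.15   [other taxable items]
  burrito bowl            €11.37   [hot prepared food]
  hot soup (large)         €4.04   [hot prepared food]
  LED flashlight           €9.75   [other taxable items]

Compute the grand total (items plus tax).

€600.59

Rain jacket €64.32: clothing, under €250.00 → 0% → €0.00
Bag of rice (5 lb) €4.77: grocery items → 9.25% → €0.44
Hot pretzel €5.19: hot prepared food → 5.5% → €0.29
Pizza slice €4.06: hot prepared food → 5.5% → €0.22
Winter coat €203.36: clothing, under €250.00 → 0% → €0.00
Leather boots €265.13: clothing, €250.00 or more → 4% → €10.61
Spiral notebook €3.84: other taxable items → 4.75% → €0.18
T-shirt €8.41: clothing, under €250.00 → 0% → €0.00
Greeting card €3.15: other taxable items → 4.75% → €0.15
Burrito bowl €11.37: hot prepared food → 5.5% → €0.63
Hot soup (large) €4.04: hot prepared food → 5.5% → €0.22
LED flashlight €9.75: other taxable items → 4.75% → €0.46
Subtotal = €587.39; tax = €13.20; total due = €600.59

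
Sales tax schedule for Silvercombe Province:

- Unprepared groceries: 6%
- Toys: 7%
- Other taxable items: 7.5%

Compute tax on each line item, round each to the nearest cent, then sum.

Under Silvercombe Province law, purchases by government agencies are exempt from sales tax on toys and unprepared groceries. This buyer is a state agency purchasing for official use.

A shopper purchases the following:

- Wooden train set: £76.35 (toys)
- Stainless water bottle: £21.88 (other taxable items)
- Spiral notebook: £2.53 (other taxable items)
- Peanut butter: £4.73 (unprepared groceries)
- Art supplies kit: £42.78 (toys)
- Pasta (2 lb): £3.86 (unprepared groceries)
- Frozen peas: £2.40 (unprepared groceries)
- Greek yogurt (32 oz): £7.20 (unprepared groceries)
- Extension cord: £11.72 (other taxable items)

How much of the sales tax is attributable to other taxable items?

£2.71

Stainless water bottle £21.88: other taxable items → 7.5% → £1.64
Spiral notebook £2.53: other taxable items → 7.5% → £0.19
Extension cord £11.72: other taxable items → 7.5% → £0.88
Tax on other taxable items = £1.64 + £0.19 + £0.88 = £2.71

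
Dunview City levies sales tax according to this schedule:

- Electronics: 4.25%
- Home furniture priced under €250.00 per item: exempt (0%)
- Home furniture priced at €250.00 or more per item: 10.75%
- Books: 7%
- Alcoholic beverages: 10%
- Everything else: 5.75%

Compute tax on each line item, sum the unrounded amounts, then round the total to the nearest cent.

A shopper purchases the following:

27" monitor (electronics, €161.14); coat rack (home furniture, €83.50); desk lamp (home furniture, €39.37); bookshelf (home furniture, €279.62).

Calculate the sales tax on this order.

€36.91

27" monitor €161.14: electronics → 4.25% → €6.84845
Coat rack €83.50: home furniture, under €250.00 → 0% → €0.00
Desk lamp €39.37: home furniture, under €250.00 → 0% → €0.00
Bookshelf €279.62: home furniture, €250.00 or more → 10.75% → €30.05915
Unrounded tax sum = €36.9076 → €36.91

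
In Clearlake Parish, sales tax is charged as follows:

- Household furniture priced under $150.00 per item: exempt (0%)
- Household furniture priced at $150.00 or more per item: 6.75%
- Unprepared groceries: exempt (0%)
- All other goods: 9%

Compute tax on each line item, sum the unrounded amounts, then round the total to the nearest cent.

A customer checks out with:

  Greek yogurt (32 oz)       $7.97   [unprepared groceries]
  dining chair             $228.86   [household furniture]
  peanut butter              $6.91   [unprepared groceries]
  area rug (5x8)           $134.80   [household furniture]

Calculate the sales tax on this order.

Greek yogurt (32 oz) $7.97: unprepared groceries → 0% → $0.00
Dining chair $228.86: household furniture, $150.00 or more → 6.75% → $15.44805
Peanut butter $6.91: unprepared groceries → 0% → $0.00
Area rug (5x8) $134.80: household furniture, under $150.00 → 0% → $0.00
Unrounded tax sum = $15.44805 → $15.45

$15.45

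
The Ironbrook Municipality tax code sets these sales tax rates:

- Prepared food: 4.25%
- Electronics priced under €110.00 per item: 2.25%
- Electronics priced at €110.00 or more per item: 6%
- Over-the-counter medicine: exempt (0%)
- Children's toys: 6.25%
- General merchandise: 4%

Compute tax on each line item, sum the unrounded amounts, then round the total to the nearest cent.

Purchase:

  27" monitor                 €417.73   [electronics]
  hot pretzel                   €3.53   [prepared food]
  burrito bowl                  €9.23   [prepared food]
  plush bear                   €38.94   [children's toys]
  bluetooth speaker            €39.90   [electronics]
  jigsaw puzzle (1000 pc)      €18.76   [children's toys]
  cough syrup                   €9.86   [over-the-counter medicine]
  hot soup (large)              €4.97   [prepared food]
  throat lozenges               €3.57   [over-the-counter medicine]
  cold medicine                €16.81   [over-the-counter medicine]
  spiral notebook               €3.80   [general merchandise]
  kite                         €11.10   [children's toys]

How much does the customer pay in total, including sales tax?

27" monitor €417.73: electronics, €110.00 or more → 6% → €25.0638
Hot pretzel €3.53: prepared food → 4.25% → €0.150025
Burrito bowl €9.23: prepared food → 4.25% → €0.392275
Plush bear €38.94: children's toys → 6.25% → €2.43375
Bluetooth speaker €39.90: electronics, under €110.00 → 2.25% → €0.89775
Jigsaw puzzle (1000 pc) €18.76: children's toys → 6.25% → €1.1725
Cough syrup €9.86: over-the-counter medicine → 0% → €0.00
Hot soup (large) €4.97: prepared food → 4.25% → €0.211225
Throat lozenges €3.57: over-the-counter medicine → 0% → €0.00
Cold medicine €16.81: over-the-counter medicine → 0% → €0.00
Spiral notebook €3.80: general merchandise → 4% → €0.152
Kite €11.10: children's toys → 6.25% → €0.69375
Subtotal = €578.20; unrounded tax = €31.167075 → €31.17; total due = €609.37

€609.37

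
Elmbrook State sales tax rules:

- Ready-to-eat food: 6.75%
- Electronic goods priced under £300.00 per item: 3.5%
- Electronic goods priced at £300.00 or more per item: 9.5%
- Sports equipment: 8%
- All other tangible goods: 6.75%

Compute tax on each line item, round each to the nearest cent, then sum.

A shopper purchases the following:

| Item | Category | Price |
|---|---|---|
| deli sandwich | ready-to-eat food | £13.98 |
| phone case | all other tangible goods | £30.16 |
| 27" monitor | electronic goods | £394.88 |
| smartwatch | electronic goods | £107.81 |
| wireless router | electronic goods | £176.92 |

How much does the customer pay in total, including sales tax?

Deli sandwich £13.98: ready-to-eat food → 6.75% → £0.94
Phone case £30.16: all other tangible goods → 6.75% → £2.04
27" monitor £394.88: electronic goods, £300.00 or more → 9.5% → £37.51
Smartwatch £107.81: electronic goods, under £300.00 → 3.5% → £3.77
Wireless router £176.92: electronic goods, under £300.00 → 3.5% → £6.19
Subtotal = £723.75; tax = £50.45; total due = £774.20

£774.20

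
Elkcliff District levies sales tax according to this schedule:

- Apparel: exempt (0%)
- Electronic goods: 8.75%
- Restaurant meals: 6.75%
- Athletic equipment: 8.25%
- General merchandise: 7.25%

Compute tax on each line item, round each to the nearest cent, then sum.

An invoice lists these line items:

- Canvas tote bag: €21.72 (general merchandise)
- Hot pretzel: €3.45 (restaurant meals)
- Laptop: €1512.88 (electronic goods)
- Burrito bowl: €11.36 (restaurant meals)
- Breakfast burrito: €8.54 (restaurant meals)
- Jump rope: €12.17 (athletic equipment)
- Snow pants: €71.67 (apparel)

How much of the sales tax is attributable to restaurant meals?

Hot pretzel €3.45: restaurant meals → 6.75% → €0.23
Burrito bowl €11.36: restaurant meals → 6.75% → €0.77
Breakfast burrito €8.54: restaurant meals → 6.75% → €0.58
Tax on restaurant meals = €0.23 + €0.77 + €0.58 = €1.58

€1.58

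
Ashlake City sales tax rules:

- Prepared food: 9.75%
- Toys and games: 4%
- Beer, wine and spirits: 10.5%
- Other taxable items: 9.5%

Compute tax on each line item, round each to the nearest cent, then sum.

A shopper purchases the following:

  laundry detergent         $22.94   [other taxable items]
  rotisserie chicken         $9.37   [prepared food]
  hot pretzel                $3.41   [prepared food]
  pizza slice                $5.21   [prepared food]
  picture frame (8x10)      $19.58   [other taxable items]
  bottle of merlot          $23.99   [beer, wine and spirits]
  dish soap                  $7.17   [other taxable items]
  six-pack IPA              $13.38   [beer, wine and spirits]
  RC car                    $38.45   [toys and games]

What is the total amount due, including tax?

$155.43

Laundry detergent $22.94: other taxable items → 9.5% → $2.18
Rotisserie chicken $9.37: prepared food → 9.75% → $0.91
Hot pretzel $3.41: prepared food → 9.75% → $0.33
Pizza slice $5.21: prepared food → 9.75% → $0.51
Picture frame (8x10) $19.58: other taxable items → 9.5% → $1.86
Bottle of merlot $23.99: beer, wine and spirits → 10.5% → $2.52
Dish soap $7.17: other taxable items → 9.5% → $0.68
Six-pack IPA $13.38: beer, wine and spirits → 10.5% → $1.40
RC car $38.45: toys and games → 4% → $1.54
Subtotal = $143.50; tax = $11.93; total due = $155.43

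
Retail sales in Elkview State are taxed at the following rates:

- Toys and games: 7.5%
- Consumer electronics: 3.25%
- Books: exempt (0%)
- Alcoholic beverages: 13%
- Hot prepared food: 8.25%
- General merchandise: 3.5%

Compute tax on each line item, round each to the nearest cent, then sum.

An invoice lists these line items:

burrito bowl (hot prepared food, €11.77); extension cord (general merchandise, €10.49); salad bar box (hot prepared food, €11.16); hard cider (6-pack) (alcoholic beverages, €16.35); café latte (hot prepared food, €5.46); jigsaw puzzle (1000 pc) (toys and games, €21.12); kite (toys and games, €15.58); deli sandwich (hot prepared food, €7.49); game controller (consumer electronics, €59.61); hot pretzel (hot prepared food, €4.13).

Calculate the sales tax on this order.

€10.49

Burrito bowl €11.77: hot prepared food → 8.25% → €0.97
Extension cord €10.49: general merchandise → 3.5% → €0.37
Salad bar box €11.16: hot prepared food → 8.25% → €0.92
Hard cider (6-pack) €16.35: alcoholic beverages → 13% → €2.13
Café latte €5.46: hot prepared food → 8.25% → €0.45
Jigsaw puzzle (1000 pc) €21.12: toys and games → 7.5% → €1.58
Kite €15.58: toys and games → 7.5% → €1.17
Deli sandwich €7.49: hot prepared food → 8.25% → €0.62
Game controller €59.61: consumer electronics → 3.25% → €1.94
Hot pretzel €4.13: hot prepared food → 8.25% → €0.34
Total tax = €0.97 + €0.37 + €0.92 + €2.13 + €0.45 + €1.58 + €1.17 + €0.62 + €1.94 + €0.34 = €10.49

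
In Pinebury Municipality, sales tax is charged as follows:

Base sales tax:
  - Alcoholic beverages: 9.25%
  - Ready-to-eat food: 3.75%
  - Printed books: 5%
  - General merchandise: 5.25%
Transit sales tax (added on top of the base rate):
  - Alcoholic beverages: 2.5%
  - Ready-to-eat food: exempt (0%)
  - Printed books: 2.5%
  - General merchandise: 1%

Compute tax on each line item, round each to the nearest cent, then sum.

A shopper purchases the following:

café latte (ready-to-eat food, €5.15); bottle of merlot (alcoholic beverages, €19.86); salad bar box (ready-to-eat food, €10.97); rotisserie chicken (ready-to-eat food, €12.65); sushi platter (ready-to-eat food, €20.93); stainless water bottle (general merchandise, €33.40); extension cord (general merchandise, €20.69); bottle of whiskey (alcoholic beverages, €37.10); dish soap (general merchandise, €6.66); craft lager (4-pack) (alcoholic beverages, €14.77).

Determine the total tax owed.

€14.08

Café latte €5.15: ready-to-eat food → 3.75% + 0% transit = 3.75% → €0.19
Bottle of merlot €19.86: alcoholic beverages → 9.25% + 2.5% transit = 11.75% → €2.33
Salad bar box €10.97: ready-to-eat food → 3.75% + 0% transit = 3.75% → €0.41
Rotisserie chicken €12.65: ready-to-eat food → 3.75% + 0% transit = 3.75% → €0.47
Sushi platter €20.93: ready-to-eat food → 3.75% + 0% transit = 3.75% → €0.78
Stainless water bottle €33.40: general merchandise → 5.25% + 1% transit = 6.25% → €2.09
Extension cord €20.69: general merchandise → 5.25% + 1% transit = 6.25% → €1.29
Bottle of whiskey €37.10: alcoholic beverages → 9.25% + 2.5% transit = 11.75% → €4.36
Dish soap €6.66: general merchandise → 5.25% + 1% transit = 6.25% → €0.42
Craft lager (4-pack) €14.77: alcoholic beverages → 9.25% + 2.5% transit = 11.75% → €1.74
Total tax = €0.19 + €2.33 + €0.41 + €0.47 + €0.78 + €2.09 + €1.29 + €4.36 + €0.42 + €1.74 = €14.08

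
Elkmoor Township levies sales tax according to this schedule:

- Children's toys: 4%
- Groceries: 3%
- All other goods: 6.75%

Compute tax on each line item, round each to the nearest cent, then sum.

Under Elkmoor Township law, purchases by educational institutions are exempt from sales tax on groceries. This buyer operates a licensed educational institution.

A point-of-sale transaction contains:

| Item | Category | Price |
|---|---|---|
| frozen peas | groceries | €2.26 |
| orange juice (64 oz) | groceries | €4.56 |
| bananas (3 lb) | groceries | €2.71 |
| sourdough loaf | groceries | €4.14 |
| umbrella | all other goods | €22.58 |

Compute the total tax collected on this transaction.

€1.52

Frozen peas €2.26: groceries, buyer-exempt → 0% → €0.00
Orange juice (64 oz) €4.56: groceries, buyer-exempt → 0% → €0.00
Bananas (3 lb) €2.71: groceries, buyer-exempt → 0% → €0.00
Sourdough loaf €4.14: groceries, buyer-exempt → 0% → €0.00
Umbrella €22.58: all other goods → 6.75% → €1.52
Total tax = €1.52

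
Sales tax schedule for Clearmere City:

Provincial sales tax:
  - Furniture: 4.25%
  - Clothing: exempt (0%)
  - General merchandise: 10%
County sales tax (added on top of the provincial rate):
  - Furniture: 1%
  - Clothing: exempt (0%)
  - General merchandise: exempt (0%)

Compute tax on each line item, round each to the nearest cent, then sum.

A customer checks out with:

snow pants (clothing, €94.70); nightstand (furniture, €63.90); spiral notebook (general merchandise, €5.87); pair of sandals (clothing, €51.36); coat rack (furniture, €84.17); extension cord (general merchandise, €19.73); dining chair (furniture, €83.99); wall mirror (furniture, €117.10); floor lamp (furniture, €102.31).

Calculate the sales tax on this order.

€26.26

Snow pants €94.70: clothing → 0% + 0% county = 0% → €0.00
Nightstand €63.90: furniture → 4.25% + 1% county = 5.25% → €3.35
Spiral notebook €5.87: general merchandise → 10% + 0% county = 10% → €0.59
Pair of sandals €51.36: clothing → 0% + 0% county = 0% → €0.00
Coat rack €84.17: furniture → 4.25% + 1% county = 5.25% → €4.42
Extension cord €19.73: general merchandise → 10% + 0% county = 10% → €1.97
Dining chair €83.99: furniture → 4.25% + 1% county = 5.25% → €4.41
Wall mirror €117.10: furniture → 4.25% + 1% county = 5.25% → €6.15
Floor lamp €102.31: furniture → 4.25% + 1% county = 5.25% → €5.37
Total tax = €3.35 + €0.59 + €4.42 + €1.97 + €4.41 + €6.15 + €5.37 = €26.26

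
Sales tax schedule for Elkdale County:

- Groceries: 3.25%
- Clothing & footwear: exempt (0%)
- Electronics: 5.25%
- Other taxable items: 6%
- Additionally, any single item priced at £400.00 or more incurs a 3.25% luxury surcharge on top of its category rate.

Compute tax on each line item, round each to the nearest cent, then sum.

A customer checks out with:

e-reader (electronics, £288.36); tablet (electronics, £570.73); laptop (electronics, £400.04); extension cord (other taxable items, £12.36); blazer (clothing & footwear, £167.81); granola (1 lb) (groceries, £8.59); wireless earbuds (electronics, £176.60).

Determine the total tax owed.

E-reader £288.36: electronics → 5.25% → £15.14
Tablet £570.73: electronics → 5.25% + 3.25% surcharge = 8.5% → £48.51
Laptop £400.04: electronics → 5.25% + 3.25% surcharge = 8.5% → £34.00
Extension cord £12.36: other taxable items → 6% → £0.74
Blazer £167.81: clothing & footwear → 0% → £0.00
Granola (1 lb) £8.59: groceries → 3.25% → £0.28
Wireless earbuds £176.60: electronics → 5.25% → £9.27
Total tax = £15.14 + £48.51 + £34.00 + £0.74 + £0.28 + £9.27 = £107.94

£107.94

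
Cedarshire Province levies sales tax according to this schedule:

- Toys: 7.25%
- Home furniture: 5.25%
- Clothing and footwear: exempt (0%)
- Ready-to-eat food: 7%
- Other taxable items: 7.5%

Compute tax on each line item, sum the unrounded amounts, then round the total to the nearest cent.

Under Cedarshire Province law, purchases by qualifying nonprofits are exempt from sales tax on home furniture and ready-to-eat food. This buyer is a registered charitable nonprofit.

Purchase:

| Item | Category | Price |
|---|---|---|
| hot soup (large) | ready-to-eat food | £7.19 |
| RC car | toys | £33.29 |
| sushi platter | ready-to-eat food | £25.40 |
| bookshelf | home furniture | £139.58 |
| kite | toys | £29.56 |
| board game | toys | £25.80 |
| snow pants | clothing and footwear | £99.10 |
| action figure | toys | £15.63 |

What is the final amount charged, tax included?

£383.11

Hot soup (large) £7.19: ready-to-eat food, buyer-exempt → 0% → £0.00
RC car £33.29: toys → 7.25% → £2.413525
Sushi platter £25.40: ready-to-eat food, buyer-exempt → 0% → £0.00
Bookshelf £139.58: home furniture, buyer-exempt → 0% → £0.00
Kite £29.56: toys → 7.25% → £2.1431
Board game £25.80: toys → 7.25% → £1.8705
Snow pants £99.10: clothing and footwear → 0% → £0.00
Action figure £15.63: toys → 7.25% → £1.133175
Subtotal = £375.55; unrounded tax = £7.5603 → £7.56; total due = £383.11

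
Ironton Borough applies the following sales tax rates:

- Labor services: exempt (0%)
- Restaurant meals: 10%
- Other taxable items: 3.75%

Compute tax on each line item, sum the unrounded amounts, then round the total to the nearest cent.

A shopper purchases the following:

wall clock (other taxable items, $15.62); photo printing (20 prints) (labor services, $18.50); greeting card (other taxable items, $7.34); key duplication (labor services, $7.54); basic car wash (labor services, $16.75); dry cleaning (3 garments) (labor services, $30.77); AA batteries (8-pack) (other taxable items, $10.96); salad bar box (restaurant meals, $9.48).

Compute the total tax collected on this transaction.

Wall clock $15.62: other taxable items → 3.75% → $0.58575
Photo printing (20 prints) $18.50: labor services → 0% → $0.00
Greeting card $7.34: other taxable items → 3.75% → $0.27525
Key duplication $7.54: labor services → 0% → $0.00
Basic car wash $16.75: labor services → 0% → $0.00
Dry cleaning (3 garments) $30.77: labor services → 0% → $0.00
AA batteries (8-pack) $10.96: other taxable items → 3.75% → $0.411
Salad bar box $9.48: restaurant meals → 10% → $0.948
Unrounded tax sum = $2.22 → $2.22

$2.22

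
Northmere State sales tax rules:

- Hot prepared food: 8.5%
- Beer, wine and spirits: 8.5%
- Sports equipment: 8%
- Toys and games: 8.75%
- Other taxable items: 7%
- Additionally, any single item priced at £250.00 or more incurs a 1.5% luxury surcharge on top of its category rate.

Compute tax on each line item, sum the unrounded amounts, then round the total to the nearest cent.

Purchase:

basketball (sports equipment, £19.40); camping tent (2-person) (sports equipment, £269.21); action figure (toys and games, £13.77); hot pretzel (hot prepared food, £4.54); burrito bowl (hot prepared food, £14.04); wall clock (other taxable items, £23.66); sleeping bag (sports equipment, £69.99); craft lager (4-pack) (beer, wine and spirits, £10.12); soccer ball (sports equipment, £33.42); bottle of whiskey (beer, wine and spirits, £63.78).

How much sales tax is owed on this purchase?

Basketball £19.40: sports equipment → 8% → £1.552
Camping tent (2-person) £269.21: sports equipment → 8% + 1.5% surcharge = 9.5% → £25.57495
Action figure £13.77: toys and games → 8.75% → £1.204875
Hot pretzel £4.54: hot prepared food → 8.5% → £0.3859
Burrito bowl £14.04: hot prepared food → 8.5% → £1.1934
Wall clock £23.66: other taxable items → 7% → £1.6562
Sleeping bag £69.99: sports equipment → 8% → £5.5992
Craft lager (4-pack) £10.12: beer, wine and spirits → 8.5% → £0.8602
Soccer ball £33.42: sports equipment → 8% → £2.6736
Bottle of whiskey £63.78: beer, wine and spirits → 8.5% → £5.4213
Unrounded tax sum = £46.121625 → £46.12

£46.12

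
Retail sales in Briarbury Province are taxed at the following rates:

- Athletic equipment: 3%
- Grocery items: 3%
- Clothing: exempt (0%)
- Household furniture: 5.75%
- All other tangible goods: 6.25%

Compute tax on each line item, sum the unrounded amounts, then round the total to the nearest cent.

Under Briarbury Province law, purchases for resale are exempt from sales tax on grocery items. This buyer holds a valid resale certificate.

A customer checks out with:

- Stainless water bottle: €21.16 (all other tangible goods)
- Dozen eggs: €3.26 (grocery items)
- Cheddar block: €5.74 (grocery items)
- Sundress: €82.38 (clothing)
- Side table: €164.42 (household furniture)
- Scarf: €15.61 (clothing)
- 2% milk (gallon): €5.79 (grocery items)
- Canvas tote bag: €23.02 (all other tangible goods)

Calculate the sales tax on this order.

€12.22

Stainless water bottle €21.16: all other tangible goods → 6.25% → €1.3225
Dozen eggs €3.26: grocery items, buyer-exempt → 0% → €0.00
Cheddar block €5.74: grocery items, buyer-exempt → 0% → €0.00
Sundress €82.38: clothing → 0% → €0.00
Side table €164.42: household furniture → 5.75% → €9.45415
Scarf €15.61: clothing → 0% → €0.00
2% milk (gallon) €5.79: grocery items, buyer-exempt → 0% → €0.00
Canvas tote bag €23.02: all other tangible goods → 6.25% → €1.43875
Unrounded tax sum = €12.2154 → €12.22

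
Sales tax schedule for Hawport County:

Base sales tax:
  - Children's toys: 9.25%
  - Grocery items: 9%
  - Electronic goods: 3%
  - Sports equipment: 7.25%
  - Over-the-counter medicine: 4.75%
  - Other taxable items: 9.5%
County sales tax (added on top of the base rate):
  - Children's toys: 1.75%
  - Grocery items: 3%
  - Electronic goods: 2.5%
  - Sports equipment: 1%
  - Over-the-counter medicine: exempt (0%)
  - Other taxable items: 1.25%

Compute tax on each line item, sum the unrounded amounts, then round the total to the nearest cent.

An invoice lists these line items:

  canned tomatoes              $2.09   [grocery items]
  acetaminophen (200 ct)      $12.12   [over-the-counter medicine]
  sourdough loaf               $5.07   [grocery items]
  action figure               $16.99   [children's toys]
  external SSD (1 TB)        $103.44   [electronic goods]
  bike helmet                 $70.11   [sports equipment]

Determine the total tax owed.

$14.78

Canned tomatoes $2.09: grocery items → 9% + 3% county = 12% → $0.2508
Acetaminophen (200 ct) $12.12: over-the-counter medicine → 4.75% + 0% county = 4.75% → $0.5757
Sourdough loaf $5.07: grocery items → 9% + 3% county = 12% → $0.6084
Action figure $16.99: children's toys → 9.25% + 1.75% county = 11% → $1.8689
External SSD (1 TB) $103.44: electronic goods → 3% + 2.5% county = 5.5% → $5.6892
Bike helmet $70.11: sports equipment → 7.25% + 1% county = 8.25% → $5.784075
Unrounded tax sum = $14.777075 → $14.78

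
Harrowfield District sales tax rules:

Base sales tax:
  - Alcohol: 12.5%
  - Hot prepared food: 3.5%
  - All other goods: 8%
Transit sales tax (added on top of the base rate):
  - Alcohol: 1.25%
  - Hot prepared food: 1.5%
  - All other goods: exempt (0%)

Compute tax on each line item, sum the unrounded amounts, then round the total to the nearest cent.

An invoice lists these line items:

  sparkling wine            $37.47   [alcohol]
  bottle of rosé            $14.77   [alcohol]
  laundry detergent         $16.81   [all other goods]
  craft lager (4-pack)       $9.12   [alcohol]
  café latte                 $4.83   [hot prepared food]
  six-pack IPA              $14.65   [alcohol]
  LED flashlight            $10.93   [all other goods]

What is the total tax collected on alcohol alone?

Sparkling wine $37.47: alcohol → 12.5% + 1.25% transit = 13.75% → $5.152125
Bottle of rosé $14.77: alcohol → 12.5% + 1.25% transit = 13.75% → $2.030875
Craft lager (4-pack) $9.12: alcohol → 12.5% + 1.25% transit = 13.75% → $1.254
Six-pack IPA $14.65: alcohol → 12.5% + 1.25% transit = 13.75% → $2.014375
Tax on alcohol: unrounded sum = $10.451375 → $10.45

$10.45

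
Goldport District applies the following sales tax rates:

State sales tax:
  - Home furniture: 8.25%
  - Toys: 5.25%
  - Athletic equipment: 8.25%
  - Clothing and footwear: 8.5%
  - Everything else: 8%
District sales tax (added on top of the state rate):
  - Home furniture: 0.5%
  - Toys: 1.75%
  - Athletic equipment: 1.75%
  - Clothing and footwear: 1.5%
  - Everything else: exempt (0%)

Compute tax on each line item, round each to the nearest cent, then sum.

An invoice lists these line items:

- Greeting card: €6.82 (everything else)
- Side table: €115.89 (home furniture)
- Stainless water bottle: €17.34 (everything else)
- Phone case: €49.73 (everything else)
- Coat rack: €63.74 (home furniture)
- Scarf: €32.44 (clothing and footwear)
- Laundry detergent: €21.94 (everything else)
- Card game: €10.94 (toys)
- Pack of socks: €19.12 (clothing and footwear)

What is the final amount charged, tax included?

Greeting card €6.82: everything else → 8% + 0% district = 8% → €0.55
Side table €115.89: home furniture → 8.25% + 0.5% district = 8.75% → €10.14
Stainless water bottle €17.34: everything else → 8% + 0% district = 8% → €1.39
Phone case €49.73: everything else → 8% + 0% district = 8% → €3.98
Coat rack €63.74: home furniture → 8.25% + 0.5% district = 8.75% → €5.58
Scarf €32.44: clothing and footwear → 8.5% + 1.5% district = 10% → €3.24
Laundry detergent €21.94: everything else → 8% + 0% district = 8% → €1.76
Card game €10.94: toys → 5.25% + 1.75% district = 7% → €0.77
Pack of socks €19.12: clothing and footwear → 8.5% + 1.5% district = 10% → €1.91
Subtotal = €337.96; tax = €29.32; total due = €367.28

€367.28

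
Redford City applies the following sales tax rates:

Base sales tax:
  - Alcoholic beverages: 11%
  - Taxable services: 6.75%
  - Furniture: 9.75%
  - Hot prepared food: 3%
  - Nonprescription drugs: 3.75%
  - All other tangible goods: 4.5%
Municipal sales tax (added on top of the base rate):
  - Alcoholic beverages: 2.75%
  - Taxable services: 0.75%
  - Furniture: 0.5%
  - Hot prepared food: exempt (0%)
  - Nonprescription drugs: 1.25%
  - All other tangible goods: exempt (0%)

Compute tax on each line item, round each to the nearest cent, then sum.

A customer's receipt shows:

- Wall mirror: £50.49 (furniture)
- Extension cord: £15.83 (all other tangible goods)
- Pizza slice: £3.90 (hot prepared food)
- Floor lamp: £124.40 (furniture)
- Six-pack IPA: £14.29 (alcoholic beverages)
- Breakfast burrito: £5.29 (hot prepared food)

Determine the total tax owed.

Wall mirror £50.49: furniture → 9.75% + 0.5% municipal = 10.25% → £5.18
Extension cord £15.83: all other tangible goods → 4.5% + 0% municipal = 4.5% → £0.71
Pizza slice £3.90: hot prepared food → 3% + 0% municipal = 3% → £0.12
Floor lamp £124.40: furniture → 9.75% + 0.5% municipal = 10.25% → £12.75
Six-pack IPA £14.29: alcoholic beverages → 11% + 2.75% municipal = 13.75% → £1.96
Breakfast burrito £5.29: hot prepared food → 3% + 0% municipal = 3% → £0.16
Total tax = £5.18 + £0.71 + £0.12 + £12.75 + £1.96 + £0.16 = £20.88

£20.88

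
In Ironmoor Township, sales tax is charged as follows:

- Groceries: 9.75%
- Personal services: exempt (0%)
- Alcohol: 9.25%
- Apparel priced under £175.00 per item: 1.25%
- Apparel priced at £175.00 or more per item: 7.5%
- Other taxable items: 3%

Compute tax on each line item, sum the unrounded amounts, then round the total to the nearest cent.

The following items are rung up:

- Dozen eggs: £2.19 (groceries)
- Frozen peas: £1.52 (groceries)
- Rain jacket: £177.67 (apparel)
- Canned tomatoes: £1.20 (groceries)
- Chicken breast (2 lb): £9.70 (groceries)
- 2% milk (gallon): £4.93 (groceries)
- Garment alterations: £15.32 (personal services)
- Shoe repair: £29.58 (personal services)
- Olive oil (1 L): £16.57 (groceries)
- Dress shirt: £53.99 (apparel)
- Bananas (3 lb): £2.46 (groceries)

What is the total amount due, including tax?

Dozen eggs £2.19: groceries → 9.75% → £0.213525
Frozen peas £1.52: groceries → 9.75% → £0.1482
Rain jacket £177.67: apparel, £175.00 or more → 7.5% → £13.32525
Canned tomatoes £1.20: groceries → 9.75% → £0.117
Chicken breast (2 lb) £9.70: groceries → 9.75% → £0.94575
2% milk (gallon) £4.93: groceries → 9.75% → £0.480675
Garment alterations £15.32: personal services → 0% → £0.00
Shoe repair £29.58: personal services → 0% → £0.00
Olive oil (1 L) £16.57: groceries → 9.75% → £1.615575
Dress shirt £53.99: apparel, under £175.00 → 1.25% → £0.674875
Bananas (3 lb) £2.46: groceries → 9.75% → £0.23985
Subtotal = £315.13; unrounded tax = £17.7607 → £17.76; total due = £332.89

£332.89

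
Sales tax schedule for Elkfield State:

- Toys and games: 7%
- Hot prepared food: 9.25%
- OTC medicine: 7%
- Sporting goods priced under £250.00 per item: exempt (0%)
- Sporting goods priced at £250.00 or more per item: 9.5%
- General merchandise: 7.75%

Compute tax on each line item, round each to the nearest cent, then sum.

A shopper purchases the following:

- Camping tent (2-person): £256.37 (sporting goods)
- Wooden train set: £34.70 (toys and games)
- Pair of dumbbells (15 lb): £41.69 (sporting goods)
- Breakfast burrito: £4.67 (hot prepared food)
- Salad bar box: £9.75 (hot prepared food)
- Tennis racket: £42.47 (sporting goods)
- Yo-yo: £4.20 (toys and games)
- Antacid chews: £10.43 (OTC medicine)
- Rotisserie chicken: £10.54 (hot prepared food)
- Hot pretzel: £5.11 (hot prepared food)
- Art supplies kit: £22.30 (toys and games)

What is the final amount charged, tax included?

£474.37

Camping tent (2-person) £256.37: sporting goods, £250.00 or more → 9.5% → £24.36
Wooden train set £34.70: toys and games → 7% → £2.43
Pair of dumbbells (15 lb) £41.69: sporting goods, under £250.00 → 0% → £0.00
Breakfast burrito £4.67: hot prepared food → 9.25% → £0.43
Salad bar box £9.75: hot prepared food → 9.25% → £0.90
Tennis racket £42.47: sporting goods, under £250.00 → 0% → £0.00
Yo-yo £4.20: toys and games → 7% → £0.29
Antacid chews £10.43: OTC medicine → 7% → £0.73
Rotisserie chicken £10.54: hot prepared food → 9.25% → £0.97
Hot pretzel £5.11: hot prepared food → 9.25% → £0.47
Art supplies kit £22.30: toys and games → 7% → £1.56
Subtotal = £442.23; tax = £32.14; total due = £474.37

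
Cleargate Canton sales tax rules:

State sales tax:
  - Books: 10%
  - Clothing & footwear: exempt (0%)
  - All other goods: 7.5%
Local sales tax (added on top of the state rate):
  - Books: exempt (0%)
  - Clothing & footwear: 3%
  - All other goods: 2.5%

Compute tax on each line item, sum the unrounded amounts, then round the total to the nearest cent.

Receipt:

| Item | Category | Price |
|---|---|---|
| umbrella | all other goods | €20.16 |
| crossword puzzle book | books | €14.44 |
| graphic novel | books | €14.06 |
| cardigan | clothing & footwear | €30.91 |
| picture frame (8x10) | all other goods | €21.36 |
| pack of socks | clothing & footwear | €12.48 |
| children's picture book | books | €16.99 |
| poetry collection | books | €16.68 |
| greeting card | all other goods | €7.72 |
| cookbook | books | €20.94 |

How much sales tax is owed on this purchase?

€14.54

Umbrella €20.16: all other goods → 7.5% + 2.5% local = 10% → €2.016
Crossword puzzle book €14.44: books → 10% + 0% local = 10% → €1.444
Graphic novel €14.06: books → 10% + 0% local = 10% → €1.406
Cardigan €30.91: clothing & footwear → 0% + 3% local = 3% → €0.9273
Picture frame (8x10) €21.36: all other goods → 7.5% + 2.5% local = 10% → €2.136
Pack of socks €12.48: clothing & footwear → 0% + 3% local = 3% → €0.3744
Children's picture book €16.99: books → 10% + 0% local = 10% → €1.699
Poetry collection €16.68: books → 10% + 0% local = 10% → €1.668
Greeting card €7.72: all other goods → 7.5% + 2.5% local = 10% → €0.772
Cookbook €20.94: books → 10% + 0% local = 10% → €2.094
Unrounded tax sum = €14.5367 → €14.54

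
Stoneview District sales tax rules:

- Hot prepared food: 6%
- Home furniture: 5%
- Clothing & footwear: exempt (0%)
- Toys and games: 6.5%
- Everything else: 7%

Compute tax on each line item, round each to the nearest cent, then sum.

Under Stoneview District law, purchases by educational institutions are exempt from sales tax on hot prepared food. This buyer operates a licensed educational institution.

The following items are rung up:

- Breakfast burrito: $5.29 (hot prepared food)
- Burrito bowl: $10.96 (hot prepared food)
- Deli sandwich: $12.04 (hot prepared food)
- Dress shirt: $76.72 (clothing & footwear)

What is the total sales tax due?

$0.00

Breakfast burrito $5.29: hot prepared food, buyer-exempt → 0% → $0.00
Burrito bowl $10.96: hot prepared food, buyer-exempt → 0% → $0.00
Deli sandwich $12.04: hot prepared food, buyer-exempt → 0% → $0.00
Dress shirt $76.72: clothing & footwear → 0% → $0.00
Total tax = $0.00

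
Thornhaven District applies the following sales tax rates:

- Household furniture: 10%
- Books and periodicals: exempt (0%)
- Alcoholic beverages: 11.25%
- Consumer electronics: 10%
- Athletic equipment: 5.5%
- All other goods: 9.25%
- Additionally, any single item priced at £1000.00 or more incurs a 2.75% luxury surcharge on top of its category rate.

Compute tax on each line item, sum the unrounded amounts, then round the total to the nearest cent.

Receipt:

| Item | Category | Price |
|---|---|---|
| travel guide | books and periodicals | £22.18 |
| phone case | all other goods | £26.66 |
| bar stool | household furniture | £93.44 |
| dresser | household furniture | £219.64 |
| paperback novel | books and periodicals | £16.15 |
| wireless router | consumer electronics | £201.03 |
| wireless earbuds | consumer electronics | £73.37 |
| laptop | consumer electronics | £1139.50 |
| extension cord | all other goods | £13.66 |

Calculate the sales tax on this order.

Travel guide £22.18: books and periodicals → 0% → £0.00
Phone case £26.66: all other goods → 9.25% → £2.46605
Bar stool £93.44: household furniture → 10% → £9.344
Dresser £219.64: household furniture → 10% → £21.964
Paperback novel £16.15: books and periodicals → 0% → £0.00
Wireless router £201.03: consumer electronics → 10% → £20.103
Wireless earbuds £73.37: consumer electronics → 10% → £7.337
Laptop £1139.50: consumer electronics → 10% + 2.75% surcharge = 12.75% → £145.28625
Extension cord £13.66: all other goods → 9.25% → £1.26355
Unrounded tax sum = £207.76385 → £207.76

£207.76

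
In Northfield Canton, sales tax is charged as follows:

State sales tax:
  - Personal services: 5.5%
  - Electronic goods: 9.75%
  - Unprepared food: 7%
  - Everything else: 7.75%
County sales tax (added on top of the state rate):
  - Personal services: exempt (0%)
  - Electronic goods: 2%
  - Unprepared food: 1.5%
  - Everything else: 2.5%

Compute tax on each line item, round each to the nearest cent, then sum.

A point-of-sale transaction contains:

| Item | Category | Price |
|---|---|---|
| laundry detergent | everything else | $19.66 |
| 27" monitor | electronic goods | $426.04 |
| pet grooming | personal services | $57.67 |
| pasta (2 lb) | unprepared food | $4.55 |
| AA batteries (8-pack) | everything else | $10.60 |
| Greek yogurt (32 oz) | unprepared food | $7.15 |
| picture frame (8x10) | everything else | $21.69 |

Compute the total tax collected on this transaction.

$59.56

Laundry detergent $19.66: everything else → 7.75% + 2.5% county = 10.25% → $2.02
27" monitor $426.04: electronic goods → 9.75% + 2% county = 11.75% → $50.06
Pet grooming $57.67: personal services → 5.5% + 0% county = 5.5% → $3.17
Pasta (2 lb) $4.55: unprepared food → 7% + 1.5% county = 8.5% → $0.39
AA batteries (8-pack) $10.60: everything else → 7.75% + 2.5% county = 10.25% → $1.09
Greek yogurt (32 oz) $7.15: unprepared food → 7% + 1.5% county = 8.5% → $0.61
Picture frame (8x10) $21.69: everything else → 7.75% + 2.5% county = 10.25% → $2.22
Total tax = $2.02 + $50.06 + $3.17 + $0.39 + $1.09 + $0.61 + $2.22 = $59.56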